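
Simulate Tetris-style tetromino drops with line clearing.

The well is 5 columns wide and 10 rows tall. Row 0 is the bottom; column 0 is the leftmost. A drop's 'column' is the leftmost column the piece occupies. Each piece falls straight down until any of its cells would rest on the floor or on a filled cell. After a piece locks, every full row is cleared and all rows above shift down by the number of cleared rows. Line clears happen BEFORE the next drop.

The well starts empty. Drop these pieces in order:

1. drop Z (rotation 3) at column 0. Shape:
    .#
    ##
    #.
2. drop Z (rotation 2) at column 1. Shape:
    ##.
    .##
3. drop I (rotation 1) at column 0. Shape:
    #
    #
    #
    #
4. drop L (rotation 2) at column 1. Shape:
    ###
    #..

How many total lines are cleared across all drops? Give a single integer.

Answer: 0

Derivation:
Drop 1: Z rot3 at col 0 lands with bottom-row=0; cleared 0 line(s) (total 0); column heights now [2 3 0 0 0], max=3
Drop 2: Z rot2 at col 1 lands with bottom-row=2; cleared 0 line(s) (total 0); column heights now [2 4 4 3 0], max=4
Drop 3: I rot1 at col 0 lands with bottom-row=2; cleared 0 line(s) (total 0); column heights now [6 4 4 3 0], max=6
Drop 4: L rot2 at col 1 lands with bottom-row=4; cleared 0 line(s) (total 0); column heights now [6 6 6 6 0], max=6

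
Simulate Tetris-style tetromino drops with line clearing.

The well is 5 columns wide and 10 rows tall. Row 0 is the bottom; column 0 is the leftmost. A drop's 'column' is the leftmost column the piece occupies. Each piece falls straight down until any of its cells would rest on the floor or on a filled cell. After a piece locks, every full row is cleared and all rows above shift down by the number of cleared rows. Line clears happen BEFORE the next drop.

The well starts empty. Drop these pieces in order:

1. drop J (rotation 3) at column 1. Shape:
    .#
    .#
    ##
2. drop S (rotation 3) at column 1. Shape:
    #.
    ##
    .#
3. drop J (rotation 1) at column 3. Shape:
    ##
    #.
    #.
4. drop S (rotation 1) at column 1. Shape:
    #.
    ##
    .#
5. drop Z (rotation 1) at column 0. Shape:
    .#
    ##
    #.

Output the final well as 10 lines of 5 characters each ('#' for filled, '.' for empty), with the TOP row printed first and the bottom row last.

Answer: .#...
##...
##...
.##..
.##..
.##..
..#..
..###
..##.
.###.

Derivation:
Drop 1: J rot3 at col 1 lands with bottom-row=0; cleared 0 line(s) (total 0); column heights now [0 1 3 0 0], max=3
Drop 2: S rot3 at col 1 lands with bottom-row=3; cleared 0 line(s) (total 0); column heights now [0 6 5 0 0], max=6
Drop 3: J rot1 at col 3 lands with bottom-row=0; cleared 0 line(s) (total 0); column heights now [0 6 5 3 3], max=6
Drop 4: S rot1 at col 1 lands with bottom-row=5; cleared 0 line(s) (total 0); column heights now [0 8 7 3 3], max=8
Drop 5: Z rot1 at col 0 lands with bottom-row=7; cleared 0 line(s) (total 0); column heights now [9 10 7 3 3], max=10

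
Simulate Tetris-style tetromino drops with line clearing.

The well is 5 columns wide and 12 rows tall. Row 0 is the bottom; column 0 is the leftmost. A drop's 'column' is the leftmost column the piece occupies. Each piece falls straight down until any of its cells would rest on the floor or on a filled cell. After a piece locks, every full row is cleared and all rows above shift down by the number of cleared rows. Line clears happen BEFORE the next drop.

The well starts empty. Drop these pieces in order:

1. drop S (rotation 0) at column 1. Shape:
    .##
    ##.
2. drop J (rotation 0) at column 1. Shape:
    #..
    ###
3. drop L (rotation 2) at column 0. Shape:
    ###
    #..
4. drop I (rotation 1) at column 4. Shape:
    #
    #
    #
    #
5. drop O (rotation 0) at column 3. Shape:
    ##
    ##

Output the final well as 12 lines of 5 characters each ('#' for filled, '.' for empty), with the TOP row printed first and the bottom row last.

Answer: .....
.....
.....
.....
.....
.....
.....
...##
##..#
.####
..###
.##.#

Derivation:
Drop 1: S rot0 at col 1 lands with bottom-row=0; cleared 0 line(s) (total 0); column heights now [0 1 2 2 0], max=2
Drop 2: J rot0 at col 1 lands with bottom-row=2; cleared 0 line(s) (total 0); column heights now [0 4 3 3 0], max=4
Drop 3: L rot2 at col 0 lands with bottom-row=3; cleared 0 line(s) (total 0); column heights now [5 5 5 3 0], max=5
Drop 4: I rot1 at col 4 lands with bottom-row=0; cleared 0 line(s) (total 0); column heights now [5 5 5 3 4], max=5
Drop 5: O rot0 at col 3 lands with bottom-row=4; cleared 1 line(s) (total 1); column heights now [4 4 3 5 5], max=5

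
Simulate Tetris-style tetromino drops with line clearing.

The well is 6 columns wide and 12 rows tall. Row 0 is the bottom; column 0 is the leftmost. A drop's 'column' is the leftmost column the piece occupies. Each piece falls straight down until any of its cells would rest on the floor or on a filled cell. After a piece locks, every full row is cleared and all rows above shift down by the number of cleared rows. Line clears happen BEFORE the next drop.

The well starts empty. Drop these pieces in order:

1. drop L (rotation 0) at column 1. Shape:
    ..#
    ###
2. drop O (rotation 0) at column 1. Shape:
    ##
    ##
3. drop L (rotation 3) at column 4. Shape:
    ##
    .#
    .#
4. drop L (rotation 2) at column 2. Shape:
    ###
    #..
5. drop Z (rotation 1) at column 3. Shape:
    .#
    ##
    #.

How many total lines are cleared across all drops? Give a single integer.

Answer: 0

Derivation:
Drop 1: L rot0 at col 1 lands with bottom-row=0; cleared 0 line(s) (total 0); column heights now [0 1 1 2 0 0], max=2
Drop 2: O rot0 at col 1 lands with bottom-row=1; cleared 0 line(s) (total 0); column heights now [0 3 3 2 0 0], max=3
Drop 3: L rot3 at col 4 lands with bottom-row=0; cleared 0 line(s) (total 0); column heights now [0 3 3 2 3 3], max=3
Drop 4: L rot2 at col 2 lands with bottom-row=3; cleared 0 line(s) (total 0); column heights now [0 3 5 5 5 3], max=5
Drop 5: Z rot1 at col 3 lands with bottom-row=5; cleared 0 line(s) (total 0); column heights now [0 3 5 7 8 3], max=8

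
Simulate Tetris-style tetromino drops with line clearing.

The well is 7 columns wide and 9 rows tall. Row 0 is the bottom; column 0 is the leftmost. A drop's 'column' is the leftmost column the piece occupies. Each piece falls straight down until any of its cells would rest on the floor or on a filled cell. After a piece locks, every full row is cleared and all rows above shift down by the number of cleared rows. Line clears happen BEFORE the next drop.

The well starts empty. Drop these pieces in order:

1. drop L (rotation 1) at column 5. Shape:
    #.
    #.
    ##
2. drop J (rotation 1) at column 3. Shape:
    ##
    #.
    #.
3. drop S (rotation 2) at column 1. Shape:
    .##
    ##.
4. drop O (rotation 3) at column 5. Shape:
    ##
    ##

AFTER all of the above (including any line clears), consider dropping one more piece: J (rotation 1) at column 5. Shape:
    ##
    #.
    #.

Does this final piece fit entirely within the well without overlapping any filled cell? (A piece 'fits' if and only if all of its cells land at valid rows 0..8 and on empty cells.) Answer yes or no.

Drop 1: L rot1 at col 5 lands with bottom-row=0; cleared 0 line(s) (total 0); column heights now [0 0 0 0 0 3 1], max=3
Drop 2: J rot1 at col 3 lands with bottom-row=0; cleared 0 line(s) (total 0); column heights now [0 0 0 3 3 3 1], max=3
Drop 3: S rot2 at col 1 lands with bottom-row=2; cleared 0 line(s) (total 0); column heights now [0 3 4 4 3 3 1], max=4
Drop 4: O rot3 at col 5 lands with bottom-row=3; cleared 0 line(s) (total 0); column heights now [0 3 4 4 3 5 5], max=5
Test piece J rot1 at col 5 (width 2): heights before test = [0 3 4 4 3 5 5]; fits = True

Answer: yes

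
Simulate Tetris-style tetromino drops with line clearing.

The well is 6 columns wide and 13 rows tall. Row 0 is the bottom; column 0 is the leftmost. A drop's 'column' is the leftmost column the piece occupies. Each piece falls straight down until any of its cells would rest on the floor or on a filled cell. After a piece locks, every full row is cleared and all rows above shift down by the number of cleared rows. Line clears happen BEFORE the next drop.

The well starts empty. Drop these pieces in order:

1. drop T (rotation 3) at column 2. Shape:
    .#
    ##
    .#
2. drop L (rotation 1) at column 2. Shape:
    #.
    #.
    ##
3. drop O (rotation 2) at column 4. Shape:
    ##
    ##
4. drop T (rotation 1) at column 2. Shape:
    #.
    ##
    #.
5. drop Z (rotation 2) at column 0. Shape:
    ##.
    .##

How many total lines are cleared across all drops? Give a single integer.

Drop 1: T rot3 at col 2 lands with bottom-row=0; cleared 0 line(s) (total 0); column heights now [0 0 2 3 0 0], max=3
Drop 2: L rot1 at col 2 lands with bottom-row=3; cleared 0 line(s) (total 0); column heights now [0 0 6 4 0 0], max=6
Drop 3: O rot2 at col 4 lands with bottom-row=0; cleared 0 line(s) (total 0); column heights now [0 0 6 4 2 2], max=6
Drop 4: T rot1 at col 2 lands with bottom-row=6; cleared 0 line(s) (total 0); column heights now [0 0 9 8 2 2], max=9
Drop 5: Z rot2 at col 0 lands with bottom-row=9; cleared 0 line(s) (total 0); column heights now [11 11 10 8 2 2], max=11

Answer: 0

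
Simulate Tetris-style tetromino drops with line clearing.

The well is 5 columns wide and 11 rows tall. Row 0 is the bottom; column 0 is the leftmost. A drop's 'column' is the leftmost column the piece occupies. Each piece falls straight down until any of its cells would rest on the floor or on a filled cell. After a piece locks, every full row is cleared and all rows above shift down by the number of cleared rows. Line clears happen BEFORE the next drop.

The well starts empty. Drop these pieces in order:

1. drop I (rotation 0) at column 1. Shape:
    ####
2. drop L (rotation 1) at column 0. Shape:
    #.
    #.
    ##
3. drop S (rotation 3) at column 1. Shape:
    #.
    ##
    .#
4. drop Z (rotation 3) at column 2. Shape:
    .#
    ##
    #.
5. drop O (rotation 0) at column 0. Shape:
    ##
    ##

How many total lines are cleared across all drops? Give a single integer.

Answer: 0

Derivation:
Drop 1: I rot0 at col 1 lands with bottom-row=0; cleared 0 line(s) (total 0); column heights now [0 1 1 1 1], max=1
Drop 2: L rot1 at col 0 lands with bottom-row=1; cleared 0 line(s) (total 0); column heights now [4 2 1 1 1], max=4
Drop 3: S rot3 at col 1 lands with bottom-row=1; cleared 0 line(s) (total 0); column heights now [4 4 3 1 1], max=4
Drop 4: Z rot3 at col 2 lands with bottom-row=3; cleared 0 line(s) (total 0); column heights now [4 4 5 6 1], max=6
Drop 5: O rot0 at col 0 lands with bottom-row=4; cleared 0 line(s) (total 0); column heights now [6 6 5 6 1], max=6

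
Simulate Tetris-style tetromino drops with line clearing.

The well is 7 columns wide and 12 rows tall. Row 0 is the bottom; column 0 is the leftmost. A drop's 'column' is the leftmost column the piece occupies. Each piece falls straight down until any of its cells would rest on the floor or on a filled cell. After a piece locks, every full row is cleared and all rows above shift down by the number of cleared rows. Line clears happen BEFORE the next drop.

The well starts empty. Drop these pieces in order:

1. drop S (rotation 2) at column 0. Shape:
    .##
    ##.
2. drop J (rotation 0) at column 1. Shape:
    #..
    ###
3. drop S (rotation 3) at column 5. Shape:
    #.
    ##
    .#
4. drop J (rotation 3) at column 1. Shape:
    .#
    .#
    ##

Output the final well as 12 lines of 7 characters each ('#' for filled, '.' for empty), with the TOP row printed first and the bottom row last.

Drop 1: S rot2 at col 0 lands with bottom-row=0; cleared 0 line(s) (total 0); column heights now [1 2 2 0 0 0 0], max=2
Drop 2: J rot0 at col 1 lands with bottom-row=2; cleared 0 line(s) (total 0); column heights now [1 4 3 3 0 0 0], max=4
Drop 3: S rot3 at col 5 lands with bottom-row=0; cleared 0 line(s) (total 0); column heights now [1 4 3 3 0 3 2], max=4
Drop 4: J rot3 at col 1 lands with bottom-row=4; cleared 0 line(s) (total 0); column heights now [1 5 7 3 0 3 2], max=7

Answer: .......
.......
.......
.......
.......
..#....
..#....
.##....
.#.....
.###.#.
.##..##
##....#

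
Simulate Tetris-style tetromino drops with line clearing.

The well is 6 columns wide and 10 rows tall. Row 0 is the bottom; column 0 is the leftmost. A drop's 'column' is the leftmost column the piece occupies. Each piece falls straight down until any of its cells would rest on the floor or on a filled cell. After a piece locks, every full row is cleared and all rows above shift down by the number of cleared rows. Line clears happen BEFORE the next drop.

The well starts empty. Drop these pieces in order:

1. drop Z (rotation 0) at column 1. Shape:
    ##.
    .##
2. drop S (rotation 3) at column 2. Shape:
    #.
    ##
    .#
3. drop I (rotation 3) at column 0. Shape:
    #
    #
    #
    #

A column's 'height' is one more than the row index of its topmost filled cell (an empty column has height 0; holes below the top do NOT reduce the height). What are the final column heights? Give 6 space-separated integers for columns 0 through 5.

Answer: 4 2 4 3 0 0

Derivation:
Drop 1: Z rot0 at col 1 lands with bottom-row=0; cleared 0 line(s) (total 0); column heights now [0 2 2 1 0 0], max=2
Drop 2: S rot3 at col 2 lands with bottom-row=1; cleared 0 line(s) (total 0); column heights now [0 2 4 3 0 0], max=4
Drop 3: I rot3 at col 0 lands with bottom-row=0; cleared 0 line(s) (total 0); column heights now [4 2 4 3 0 0], max=4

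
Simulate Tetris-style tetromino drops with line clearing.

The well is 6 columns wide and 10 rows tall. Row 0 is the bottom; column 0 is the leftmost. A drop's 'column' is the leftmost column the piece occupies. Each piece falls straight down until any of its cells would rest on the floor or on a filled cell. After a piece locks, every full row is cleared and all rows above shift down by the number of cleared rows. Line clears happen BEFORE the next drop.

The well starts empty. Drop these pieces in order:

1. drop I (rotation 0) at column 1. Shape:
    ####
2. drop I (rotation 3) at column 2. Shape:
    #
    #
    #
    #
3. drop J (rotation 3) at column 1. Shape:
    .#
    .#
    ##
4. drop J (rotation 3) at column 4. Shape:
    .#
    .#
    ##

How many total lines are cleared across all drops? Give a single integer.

Answer: 0

Derivation:
Drop 1: I rot0 at col 1 lands with bottom-row=0; cleared 0 line(s) (total 0); column heights now [0 1 1 1 1 0], max=1
Drop 2: I rot3 at col 2 lands with bottom-row=1; cleared 0 line(s) (total 0); column heights now [0 1 5 1 1 0], max=5
Drop 3: J rot3 at col 1 lands with bottom-row=5; cleared 0 line(s) (total 0); column heights now [0 6 8 1 1 0], max=8
Drop 4: J rot3 at col 4 lands with bottom-row=1; cleared 0 line(s) (total 0); column heights now [0 6 8 1 2 4], max=8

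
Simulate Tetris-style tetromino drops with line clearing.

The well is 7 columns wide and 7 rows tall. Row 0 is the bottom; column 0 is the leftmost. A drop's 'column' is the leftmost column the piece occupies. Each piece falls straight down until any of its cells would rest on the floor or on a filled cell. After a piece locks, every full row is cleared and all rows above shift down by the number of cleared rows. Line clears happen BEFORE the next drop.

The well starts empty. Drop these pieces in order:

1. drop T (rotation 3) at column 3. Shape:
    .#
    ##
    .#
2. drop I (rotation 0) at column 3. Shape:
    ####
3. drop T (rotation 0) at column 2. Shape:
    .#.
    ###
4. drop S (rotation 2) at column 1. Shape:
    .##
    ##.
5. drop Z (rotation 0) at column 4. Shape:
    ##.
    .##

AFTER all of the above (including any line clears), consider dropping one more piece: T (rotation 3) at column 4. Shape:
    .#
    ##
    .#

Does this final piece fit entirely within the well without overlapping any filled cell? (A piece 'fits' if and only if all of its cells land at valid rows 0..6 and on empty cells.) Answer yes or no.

Answer: no

Derivation:
Drop 1: T rot3 at col 3 lands with bottom-row=0; cleared 0 line(s) (total 0); column heights now [0 0 0 2 3 0 0], max=3
Drop 2: I rot0 at col 3 lands with bottom-row=3; cleared 0 line(s) (total 0); column heights now [0 0 0 4 4 4 4], max=4
Drop 3: T rot0 at col 2 lands with bottom-row=4; cleared 0 line(s) (total 0); column heights now [0 0 5 6 5 4 4], max=6
Drop 4: S rot2 at col 1 lands with bottom-row=5; cleared 0 line(s) (total 0); column heights now [0 6 7 7 5 4 4], max=7
Drop 5: Z rot0 at col 4 lands with bottom-row=4; cleared 0 line(s) (total 0); column heights now [0 6 7 7 6 6 5], max=7
Test piece T rot3 at col 4 (width 2): heights before test = [0 6 7 7 6 6 5]; fits = False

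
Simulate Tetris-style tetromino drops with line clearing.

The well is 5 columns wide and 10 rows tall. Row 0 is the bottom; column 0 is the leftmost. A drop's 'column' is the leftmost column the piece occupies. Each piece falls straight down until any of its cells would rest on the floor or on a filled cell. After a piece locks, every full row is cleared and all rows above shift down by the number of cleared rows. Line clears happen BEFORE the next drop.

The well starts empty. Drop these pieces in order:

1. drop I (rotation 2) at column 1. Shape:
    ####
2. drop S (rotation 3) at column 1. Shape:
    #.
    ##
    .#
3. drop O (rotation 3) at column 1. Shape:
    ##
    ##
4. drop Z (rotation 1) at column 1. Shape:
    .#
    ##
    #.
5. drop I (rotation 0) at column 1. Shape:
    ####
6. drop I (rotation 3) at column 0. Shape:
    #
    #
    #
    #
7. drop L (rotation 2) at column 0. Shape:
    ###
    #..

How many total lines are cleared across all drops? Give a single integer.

Answer: 2

Derivation:
Drop 1: I rot2 at col 1 lands with bottom-row=0; cleared 0 line(s) (total 0); column heights now [0 1 1 1 1], max=1
Drop 2: S rot3 at col 1 lands with bottom-row=1; cleared 0 line(s) (total 0); column heights now [0 4 3 1 1], max=4
Drop 3: O rot3 at col 1 lands with bottom-row=4; cleared 0 line(s) (total 0); column heights now [0 6 6 1 1], max=6
Drop 4: Z rot1 at col 1 lands with bottom-row=6; cleared 0 line(s) (total 0); column heights now [0 8 9 1 1], max=9
Drop 5: I rot0 at col 1 lands with bottom-row=9; cleared 0 line(s) (total 0); column heights now [0 10 10 10 10], max=10
Drop 6: I rot3 at col 0 lands with bottom-row=0; cleared 1 line(s) (total 1); column heights now [3 9 9 9 9], max=9
Drop 7: L rot2 at col 0 lands with bottom-row=8; cleared 1 line(s) (total 2); column heights now [9 9 9 0 0], max=9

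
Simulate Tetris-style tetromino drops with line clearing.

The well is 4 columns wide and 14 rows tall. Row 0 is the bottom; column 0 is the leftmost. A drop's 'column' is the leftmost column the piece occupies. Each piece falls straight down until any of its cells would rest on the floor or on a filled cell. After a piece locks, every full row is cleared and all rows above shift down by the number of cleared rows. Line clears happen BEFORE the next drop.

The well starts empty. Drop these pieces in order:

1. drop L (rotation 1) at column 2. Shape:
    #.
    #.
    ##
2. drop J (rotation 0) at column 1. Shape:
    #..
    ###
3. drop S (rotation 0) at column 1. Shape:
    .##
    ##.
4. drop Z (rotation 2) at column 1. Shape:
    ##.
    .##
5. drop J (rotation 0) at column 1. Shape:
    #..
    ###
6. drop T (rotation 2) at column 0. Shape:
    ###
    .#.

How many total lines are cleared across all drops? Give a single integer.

Answer: 0

Derivation:
Drop 1: L rot1 at col 2 lands with bottom-row=0; cleared 0 line(s) (total 0); column heights now [0 0 3 1], max=3
Drop 2: J rot0 at col 1 lands with bottom-row=3; cleared 0 line(s) (total 0); column heights now [0 5 4 4], max=5
Drop 3: S rot0 at col 1 lands with bottom-row=5; cleared 0 line(s) (total 0); column heights now [0 6 7 7], max=7
Drop 4: Z rot2 at col 1 lands with bottom-row=7; cleared 0 line(s) (total 0); column heights now [0 9 9 8], max=9
Drop 5: J rot0 at col 1 lands with bottom-row=9; cleared 0 line(s) (total 0); column heights now [0 11 10 10], max=11
Drop 6: T rot2 at col 0 lands with bottom-row=11; cleared 0 line(s) (total 0); column heights now [13 13 13 10], max=13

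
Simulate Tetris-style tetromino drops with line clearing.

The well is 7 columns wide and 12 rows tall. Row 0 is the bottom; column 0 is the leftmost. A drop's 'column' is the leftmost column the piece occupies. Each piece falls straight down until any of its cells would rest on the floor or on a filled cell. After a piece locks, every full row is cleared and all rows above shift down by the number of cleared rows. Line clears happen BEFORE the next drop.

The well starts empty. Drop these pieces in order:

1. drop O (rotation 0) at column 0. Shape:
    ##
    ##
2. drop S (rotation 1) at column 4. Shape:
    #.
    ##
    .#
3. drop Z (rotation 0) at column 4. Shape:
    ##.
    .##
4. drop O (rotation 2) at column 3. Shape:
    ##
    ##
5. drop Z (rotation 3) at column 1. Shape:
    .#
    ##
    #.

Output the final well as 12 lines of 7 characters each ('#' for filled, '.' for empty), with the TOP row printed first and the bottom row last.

Drop 1: O rot0 at col 0 lands with bottom-row=0; cleared 0 line(s) (total 0); column heights now [2 2 0 0 0 0 0], max=2
Drop 2: S rot1 at col 4 lands with bottom-row=0; cleared 0 line(s) (total 0); column heights now [2 2 0 0 3 2 0], max=3
Drop 3: Z rot0 at col 4 lands with bottom-row=2; cleared 0 line(s) (total 0); column heights now [2 2 0 0 4 4 3], max=4
Drop 4: O rot2 at col 3 lands with bottom-row=4; cleared 0 line(s) (total 0); column heights now [2 2 0 6 6 4 3], max=6
Drop 5: Z rot3 at col 1 lands with bottom-row=2; cleared 0 line(s) (total 0); column heights now [2 4 5 6 6 4 3], max=6

Answer: .......
.......
.......
.......
.......
.......
...##..
..###..
.##.##.
.#..###
##..##.
##...#.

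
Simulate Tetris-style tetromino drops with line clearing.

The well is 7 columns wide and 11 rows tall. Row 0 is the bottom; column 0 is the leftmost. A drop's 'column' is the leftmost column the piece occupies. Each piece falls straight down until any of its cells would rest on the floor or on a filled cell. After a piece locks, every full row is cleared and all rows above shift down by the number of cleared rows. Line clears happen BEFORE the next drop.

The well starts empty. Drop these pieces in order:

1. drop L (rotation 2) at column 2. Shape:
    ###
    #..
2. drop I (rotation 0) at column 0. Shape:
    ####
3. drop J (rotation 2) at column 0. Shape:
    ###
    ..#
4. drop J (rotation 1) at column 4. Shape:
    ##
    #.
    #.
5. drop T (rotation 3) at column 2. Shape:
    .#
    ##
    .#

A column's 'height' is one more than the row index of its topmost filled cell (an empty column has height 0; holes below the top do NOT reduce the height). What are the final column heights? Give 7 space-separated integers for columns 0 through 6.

Answer: 5 5 6 7 5 5 0

Derivation:
Drop 1: L rot2 at col 2 lands with bottom-row=0; cleared 0 line(s) (total 0); column heights now [0 0 2 2 2 0 0], max=2
Drop 2: I rot0 at col 0 lands with bottom-row=2; cleared 0 line(s) (total 0); column heights now [3 3 3 3 2 0 0], max=3
Drop 3: J rot2 at col 0 lands with bottom-row=3; cleared 0 line(s) (total 0); column heights now [5 5 5 3 2 0 0], max=5
Drop 4: J rot1 at col 4 lands with bottom-row=2; cleared 0 line(s) (total 0); column heights now [5 5 5 3 5 5 0], max=5
Drop 5: T rot3 at col 2 lands with bottom-row=4; cleared 0 line(s) (total 0); column heights now [5 5 6 7 5 5 0], max=7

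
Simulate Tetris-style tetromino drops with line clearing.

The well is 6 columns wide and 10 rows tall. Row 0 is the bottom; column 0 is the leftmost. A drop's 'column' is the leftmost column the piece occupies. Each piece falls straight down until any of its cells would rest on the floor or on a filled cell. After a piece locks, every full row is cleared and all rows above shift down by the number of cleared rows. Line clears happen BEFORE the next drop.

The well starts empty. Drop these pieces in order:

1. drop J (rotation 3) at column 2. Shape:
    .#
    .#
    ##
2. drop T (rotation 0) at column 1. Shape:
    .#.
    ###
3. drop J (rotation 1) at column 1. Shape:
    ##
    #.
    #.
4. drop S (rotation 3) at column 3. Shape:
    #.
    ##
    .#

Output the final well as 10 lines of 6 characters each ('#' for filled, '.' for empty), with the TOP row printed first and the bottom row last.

Answer: ......
......
......
.##...
.#.#..
.####.
.####.
...#..
...#..
..##..

Derivation:
Drop 1: J rot3 at col 2 lands with bottom-row=0; cleared 0 line(s) (total 0); column heights now [0 0 1 3 0 0], max=3
Drop 2: T rot0 at col 1 lands with bottom-row=3; cleared 0 line(s) (total 0); column heights now [0 4 5 4 0 0], max=5
Drop 3: J rot1 at col 1 lands with bottom-row=4; cleared 0 line(s) (total 0); column heights now [0 7 7 4 0 0], max=7
Drop 4: S rot3 at col 3 lands with bottom-row=3; cleared 0 line(s) (total 0); column heights now [0 7 7 6 5 0], max=7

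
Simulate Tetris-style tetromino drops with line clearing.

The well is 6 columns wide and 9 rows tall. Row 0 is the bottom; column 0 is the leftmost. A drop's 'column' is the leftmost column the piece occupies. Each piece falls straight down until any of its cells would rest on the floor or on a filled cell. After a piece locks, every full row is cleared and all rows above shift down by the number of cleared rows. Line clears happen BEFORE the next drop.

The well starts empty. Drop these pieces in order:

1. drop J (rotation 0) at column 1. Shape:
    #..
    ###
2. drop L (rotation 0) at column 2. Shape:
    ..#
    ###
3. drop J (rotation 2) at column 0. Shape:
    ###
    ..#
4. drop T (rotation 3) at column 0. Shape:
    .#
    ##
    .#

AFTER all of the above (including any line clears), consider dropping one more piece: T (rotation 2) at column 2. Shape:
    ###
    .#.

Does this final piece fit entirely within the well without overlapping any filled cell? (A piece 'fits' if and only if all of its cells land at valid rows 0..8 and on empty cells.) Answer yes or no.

Answer: yes

Derivation:
Drop 1: J rot0 at col 1 lands with bottom-row=0; cleared 0 line(s) (total 0); column heights now [0 2 1 1 0 0], max=2
Drop 2: L rot0 at col 2 lands with bottom-row=1; cleared 0 line(s) (total 0); column heights now [0 2 2 2 3 0], max=3
Drop 3: J rot2 at col 0 lands with bottom-row=2; cleared 0 line(s) (total 0); column heights now [4 4 4 2 3 0], max=4
Drop 4: T rot3 at col 0 lands with bottom-row=4; cleared 0 line(s) (total 0); column heights now [6 7 4 2 3 0], max=7
Test piece T rot2 at col 2 (width 3): heights before test = [6 7 4 2 3 0]; fits = True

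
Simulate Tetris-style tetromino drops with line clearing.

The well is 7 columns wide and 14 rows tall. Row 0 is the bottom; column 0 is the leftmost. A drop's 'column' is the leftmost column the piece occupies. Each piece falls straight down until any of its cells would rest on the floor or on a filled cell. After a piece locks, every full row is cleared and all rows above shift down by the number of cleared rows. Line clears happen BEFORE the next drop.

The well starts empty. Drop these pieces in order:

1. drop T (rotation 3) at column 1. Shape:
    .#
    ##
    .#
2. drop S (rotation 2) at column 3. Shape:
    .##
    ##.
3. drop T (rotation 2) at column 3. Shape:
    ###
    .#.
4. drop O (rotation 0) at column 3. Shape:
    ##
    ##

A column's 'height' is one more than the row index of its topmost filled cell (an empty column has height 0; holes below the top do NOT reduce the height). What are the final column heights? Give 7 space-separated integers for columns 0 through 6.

Answer: 0 2 3 6 6 4 0

Derivation:
Drop 1: T rot3 at col 1 lands with bottom-row=0; cleared 0 line(s) (total 0); column heights now [0 2 3 0 0 0 0], max=3
Drop 2: S rot2 at col 3 lands with bottom-row=0; cleared 0 line(s) (total 0); column heights now [0 2 3 1 2 2 0], max=3
Drop 3: T rot2 at col 3 lands with bottom-row=2; cleared 0 line(s) (total 0); column heights now [0 2 3 4 4 4 0], max=4
Drop 4: O rot0 at col 3 lands with bottom-row=4; cleared 0 line(s) (total 0); column heights now [0 2 3 6 6 4 0], max=6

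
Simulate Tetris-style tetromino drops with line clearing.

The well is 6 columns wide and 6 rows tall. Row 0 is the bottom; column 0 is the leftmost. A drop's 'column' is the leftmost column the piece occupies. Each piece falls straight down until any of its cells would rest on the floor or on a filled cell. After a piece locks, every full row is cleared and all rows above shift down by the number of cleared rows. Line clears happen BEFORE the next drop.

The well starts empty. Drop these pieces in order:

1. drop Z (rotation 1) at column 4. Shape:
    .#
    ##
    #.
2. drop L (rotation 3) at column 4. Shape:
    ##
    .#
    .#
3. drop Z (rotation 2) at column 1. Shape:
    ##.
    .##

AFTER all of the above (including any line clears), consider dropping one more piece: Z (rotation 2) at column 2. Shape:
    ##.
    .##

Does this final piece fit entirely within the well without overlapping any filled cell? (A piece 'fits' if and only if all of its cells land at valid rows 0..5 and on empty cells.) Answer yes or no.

Answer: no

Derivation:
Drop 1: Z rot1 at col 4 lands with bottom-row=0; cleared 0 line(s) (total 0); column heights now [0 0 0 0 2 3], max=3
Drop 2: L rot3 at col 4 lands with bottom-row=3; cleared 0 line(s) (total 0); column heights now [0 0 0 0 6 6], max=6
Drop 3: Z rot2 at col 1 lands with bottom-row=0; cleared 0 line(s) (total 0); column heights now [0 2 2 1 6 6], max=6
Test piece Z rot2 at col 2 (width 3): heights before test = [0 2 2 1 6 6]; fits = False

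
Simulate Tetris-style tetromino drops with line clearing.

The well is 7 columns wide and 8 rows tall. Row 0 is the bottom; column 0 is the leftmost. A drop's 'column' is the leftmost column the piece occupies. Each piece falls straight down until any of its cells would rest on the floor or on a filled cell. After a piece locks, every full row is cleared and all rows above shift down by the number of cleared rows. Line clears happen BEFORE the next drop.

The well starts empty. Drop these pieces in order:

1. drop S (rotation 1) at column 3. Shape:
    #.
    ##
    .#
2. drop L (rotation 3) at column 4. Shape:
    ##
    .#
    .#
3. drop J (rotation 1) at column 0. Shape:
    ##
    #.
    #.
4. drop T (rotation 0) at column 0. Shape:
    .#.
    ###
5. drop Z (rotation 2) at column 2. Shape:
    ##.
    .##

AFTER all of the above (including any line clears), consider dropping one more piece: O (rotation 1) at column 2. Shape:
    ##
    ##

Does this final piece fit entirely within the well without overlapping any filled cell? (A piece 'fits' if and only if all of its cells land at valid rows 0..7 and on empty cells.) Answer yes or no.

Answer: yes

Derivation:
Drop 1: S rot1 at col 3 lands with bottom-row=0; cleared 0 line(s) (total 0); column heights now [0 0 0 3 2 0 0], max=3
Drop 2: L rot3 at col 4 lands with bottom-row=0; cleared 0 line(s) (total 0); column heights now [0 0 0 3 3 3 0], max=3
Drop 3: J rot1 at col 0 lands with bottom-row=0; cleared 0 line(s) (total 0); column heights now [3 3 0 3 3 3 0], max=3
Drop 4: T rot0 at col 0 lands with bottom-row=3; cleared 0 line(s) (total 0); column heights now [4 5 4 3 3 3 0], max=5
Drop 5: Z rot2 at col 2 lands with bottom-row=3; cleared 0 line(s) (total 0); column heights now [4 5 5 5 4 3 0], max=5
Test piece O rot1 at col 2 (width 2): heights before test = [4 5 5 5 4 3 0]; fits = True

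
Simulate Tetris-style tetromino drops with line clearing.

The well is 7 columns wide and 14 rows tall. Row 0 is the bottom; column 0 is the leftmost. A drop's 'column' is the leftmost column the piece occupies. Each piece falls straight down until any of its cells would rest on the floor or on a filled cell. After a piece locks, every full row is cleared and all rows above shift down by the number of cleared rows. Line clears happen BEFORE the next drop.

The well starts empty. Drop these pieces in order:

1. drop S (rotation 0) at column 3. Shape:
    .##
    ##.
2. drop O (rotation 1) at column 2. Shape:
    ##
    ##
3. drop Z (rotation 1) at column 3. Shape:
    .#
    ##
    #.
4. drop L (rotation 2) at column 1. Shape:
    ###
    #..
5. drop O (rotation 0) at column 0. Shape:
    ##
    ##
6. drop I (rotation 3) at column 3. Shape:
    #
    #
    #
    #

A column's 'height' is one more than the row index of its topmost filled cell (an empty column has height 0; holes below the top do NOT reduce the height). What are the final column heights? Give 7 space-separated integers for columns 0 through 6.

Answer: 8 8 6 10 6 2 0

Derivation:
Drop 1: S rot0 at col 3 lands with bottom-row=0; cleared 0 line(s) (total 0); column heights now [0 0 0 1 2 2 0], max=2
Drop 2: O rot1 at col 2 lands with bottom-row=1; cleared 0 line(s) (total 0); column heights now [0 0 3 3 2 2 0], max=3
Drop 3: Z rot1 at col 3 lands with bottom-row=3; cleared 0 line(s) (total 0); column heights now [0 0 3 5 6 2 0], max=6
Drop 4: L rot2 at col 1 lands with bottom-row=4; cleared 0 line(s) (total 0); column heights now [0 6 6 6 6 2 0], max=6
Drop 5: O rot0 at col 0 lands with bottom-row=6; cleared 0 line(s) (total 0); column heights now [8 8 6 6 6 2 0], max=8
Drop 6: I rot3 at col 3 lands with bottom-row=6; cleared 0 line(s) (total 0); column heights now [8 8 6 10 6 2 0], max=10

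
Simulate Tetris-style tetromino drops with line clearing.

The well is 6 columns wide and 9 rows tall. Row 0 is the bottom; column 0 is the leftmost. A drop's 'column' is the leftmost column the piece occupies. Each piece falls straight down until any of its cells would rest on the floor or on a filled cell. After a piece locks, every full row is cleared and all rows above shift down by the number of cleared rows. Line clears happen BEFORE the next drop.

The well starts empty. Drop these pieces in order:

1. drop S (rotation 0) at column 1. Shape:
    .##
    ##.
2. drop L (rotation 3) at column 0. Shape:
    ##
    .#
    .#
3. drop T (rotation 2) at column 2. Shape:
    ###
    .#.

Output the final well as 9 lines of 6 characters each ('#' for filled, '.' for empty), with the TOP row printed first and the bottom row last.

Drop 1: S rot0 at col 1 lands with bottom-row=0; cleared 0 line(s) (total 0); column heights now [0 1 2 2 0 0], max=2
Drop 2: L rot3 at col 0 lands with bottom-row=1; cleared 0 line(s) (total 0); column heights now [4 4 2 2 0 0], max=4
Drop 3: T rot2 at col 2 lands with bottom-row=2; cleared 0 line(s) (total 0); column heights now [4 4 4 4 4 0], max=4

Answer: ......
......
......
......
......
#####.
.#.#..
.###..
.##...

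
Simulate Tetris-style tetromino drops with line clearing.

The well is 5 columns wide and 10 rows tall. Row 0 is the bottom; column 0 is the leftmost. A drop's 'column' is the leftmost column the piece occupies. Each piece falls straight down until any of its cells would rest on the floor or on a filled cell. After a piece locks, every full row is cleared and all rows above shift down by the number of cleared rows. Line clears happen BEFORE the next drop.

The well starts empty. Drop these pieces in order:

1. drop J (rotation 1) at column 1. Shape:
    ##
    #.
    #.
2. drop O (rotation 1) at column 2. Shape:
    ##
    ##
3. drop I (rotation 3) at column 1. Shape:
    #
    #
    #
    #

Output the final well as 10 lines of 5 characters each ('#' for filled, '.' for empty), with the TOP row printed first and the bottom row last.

Drop 1: J rot1 at col 1 lands with bottom-row=0; cleared 0 line(s) (total 0); column heights now [0 3 3 0 0], max=3
Drop 2: O rot1 at col 2 lands with bottom-row=3; cleared 0 line(s) (total 0); column heights now [0 3 5 5 0], max=5
Drop 3: I rot3 at col 1 lands with bottom-row=3; cleared 0 line(s) (total 0); column heights now [0 7 5 5 0], max=7

Answer: .....
.....
.....
.#...
.#...
.###.
.###.
.##..
.#...
.#...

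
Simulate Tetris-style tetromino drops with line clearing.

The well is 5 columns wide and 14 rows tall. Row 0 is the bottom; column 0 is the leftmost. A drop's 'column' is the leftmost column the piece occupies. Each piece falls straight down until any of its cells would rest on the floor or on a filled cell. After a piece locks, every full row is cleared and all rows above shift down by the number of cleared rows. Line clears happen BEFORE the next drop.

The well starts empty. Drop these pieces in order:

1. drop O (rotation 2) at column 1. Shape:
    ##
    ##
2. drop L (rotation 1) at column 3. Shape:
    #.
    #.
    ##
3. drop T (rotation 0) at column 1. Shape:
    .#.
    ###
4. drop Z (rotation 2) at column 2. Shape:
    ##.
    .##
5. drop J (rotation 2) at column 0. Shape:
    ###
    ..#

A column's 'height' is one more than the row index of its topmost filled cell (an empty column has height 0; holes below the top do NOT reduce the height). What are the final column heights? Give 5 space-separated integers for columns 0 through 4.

Answer: 8 8 8 6 5

Derivation:
Drop 1: O rot2 at col 1 lands with bottom-row=0; cleared 0 line(s) (total 0); column heights now [0 2 2 0 0], max=2
Drop 2: L rot1 at col 3 lands with bottom-row=0; cleared 0 line(s) (total 0); column heights now [0 2 2 3 1], max=3
Drop 3: T rot0 at col 1 lands with bottom-row=3; cleared 0 line(s) (total 0); column heights now [0 4 5 4 1], max=5
Drop 4: Z rot2 at col 2 lands with bottom-row=4; cleared 0 line(s) (total 0); column heights now [0 4 6 6 5], max=6
Drop 5: J rot2 at col 0 lands with bottom-row=6; cleared 0 line(s) (total 0); column heights now [8 8 8 6 5], max=8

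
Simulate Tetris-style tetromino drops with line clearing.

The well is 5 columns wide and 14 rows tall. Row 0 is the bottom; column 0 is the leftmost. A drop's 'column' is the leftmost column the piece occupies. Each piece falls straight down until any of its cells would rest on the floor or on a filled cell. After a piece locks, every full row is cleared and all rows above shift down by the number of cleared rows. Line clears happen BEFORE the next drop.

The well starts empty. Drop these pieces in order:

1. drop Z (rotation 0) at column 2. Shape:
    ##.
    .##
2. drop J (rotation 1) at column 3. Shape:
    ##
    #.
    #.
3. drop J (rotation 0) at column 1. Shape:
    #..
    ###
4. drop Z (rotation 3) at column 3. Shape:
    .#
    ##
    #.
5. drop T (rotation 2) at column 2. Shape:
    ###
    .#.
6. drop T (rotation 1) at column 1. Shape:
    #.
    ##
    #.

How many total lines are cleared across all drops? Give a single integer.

Drop 1: Z rot0 at col 2 lands with bottom-row=0; cleared 0 line(s) (total 0); column heights now [0 0 2 2 1], max=2
Drop 2: J rot1 at col 3 lands with bottom-row=2; cleared 0 line(s) (total 0); column heights now [0 0 2 5 5], max=5
Drop 3: J rot0 at col 1 lands with bottom-row=5; cleared 0 line(s) (total 0); column heights now [0 7 6 6 5], max=7
Drop 4: Z rot3 at col 3 lands with bottom-row=6; cleared 0 line(s) (total 0); column heights now [0 7 6 8 9], max=9
Drop 5: T rot2 at col 2 lands with bottom-row=8; cleared 0 line(s) (total 0); column heights now [0 7 10 10 10], max=10
Drop 6: T rot1 at col 1 lands with bottom-row=9; cleared 0 line(s) (total 0); column heights now [0 12 11 10 10], max=12

Answer: 0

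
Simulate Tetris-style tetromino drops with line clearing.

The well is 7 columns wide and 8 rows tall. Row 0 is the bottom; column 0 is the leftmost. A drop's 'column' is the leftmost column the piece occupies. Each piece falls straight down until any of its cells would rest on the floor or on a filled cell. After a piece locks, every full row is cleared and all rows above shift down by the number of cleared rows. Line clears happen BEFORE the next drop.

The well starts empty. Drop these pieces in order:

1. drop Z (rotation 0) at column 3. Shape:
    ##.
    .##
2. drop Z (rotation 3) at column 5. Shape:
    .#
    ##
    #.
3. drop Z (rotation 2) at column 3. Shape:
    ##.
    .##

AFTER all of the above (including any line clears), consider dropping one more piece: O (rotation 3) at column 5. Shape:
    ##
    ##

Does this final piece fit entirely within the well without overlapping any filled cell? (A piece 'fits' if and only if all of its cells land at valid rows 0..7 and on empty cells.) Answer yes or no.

Drop 1: Z rot0 at col 3 lands with bottom-row=0; cleared 0 line(s) (total 0); column heights now [0 0 0 2 2 1 0], max=2
Drop 2: Z rot3 at col 5 lands with bottom-row=1; cleared 0 line(s) (total 0); column heights now [0 0 0 2 2 3 4], max=4
Drop 3: Z rot2 at col 3 lands with bottom-row=3; cleared 0 line(s) (total 0); column heights now [0 0 0 5 5 4 4], max=5
Test piece O rot3 at col 5 (width 2): heights before test = [0 0 0 5 5 4 4]; fits = True

Answer: yes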